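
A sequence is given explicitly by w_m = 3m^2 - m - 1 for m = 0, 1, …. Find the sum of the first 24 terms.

Over m = 0..23: Σm = 276, Σm² = 4324.
Total = (3)·4324 + (-1)·276 + (-1)·24 = 12672.

12672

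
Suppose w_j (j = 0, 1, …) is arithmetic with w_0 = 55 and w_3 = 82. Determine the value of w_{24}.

Common difference d = (82 - 55) / (3 - 0) = 9.
w_j = 55 + (j - 0)·9.
w_{24} = 55 + 24·9 = 271.

271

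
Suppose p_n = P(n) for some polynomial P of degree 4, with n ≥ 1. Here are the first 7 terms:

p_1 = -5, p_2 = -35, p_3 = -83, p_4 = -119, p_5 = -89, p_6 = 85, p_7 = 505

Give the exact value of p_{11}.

7525

1st diffs: -30, -48, -36, 30, 174, 420.
2nd diffs: -18, 12, 66, 144, 246.
3rd diffs: 30, 54, 78, 102.
4th diffs: 24, 24, 24 (constant).
So p_n = n^4 - 5n^3 - 4n^2 + 2n + 1.
Evaluating at n = 11 gives p_{11} = 7525.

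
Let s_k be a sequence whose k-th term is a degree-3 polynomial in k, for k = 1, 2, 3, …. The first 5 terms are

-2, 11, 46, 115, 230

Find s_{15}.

1st diffs: 13, 35, 69, 115.
2nd diffs: 22, 34, 46.
3rd diffs: 12, 12 (constant).
Newton forward-difference form: s_k = -2 + 13·C(k-1,1) + 22·C(k-1,2) + 12·C(k-1,3).
At k = 15: k-1 = 14, so s_{15} = -2 + 182 + 2002 + 4368 = 6550.

6550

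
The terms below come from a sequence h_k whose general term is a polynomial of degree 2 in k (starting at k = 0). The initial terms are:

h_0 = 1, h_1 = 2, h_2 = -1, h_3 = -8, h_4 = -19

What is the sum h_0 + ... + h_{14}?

-1700

1st diffs: 1, -3, -7, -11.
2nd diffs: -4, -4, -4 (constant).
Newton forward-difference form: h_k = 1 + 1·C(k,1) + (-4)·C(k,2).
Continuing: …, -34, -53, -76, -103, …, h_{14} = -349.
Summing k = 0..14 (15 terms) gives -1700.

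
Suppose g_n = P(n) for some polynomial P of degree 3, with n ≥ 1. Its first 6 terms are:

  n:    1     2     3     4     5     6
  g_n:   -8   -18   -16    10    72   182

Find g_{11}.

1st diffs: -10, 2, 26, 62, 110.
2nd diffs: 12, 24, 36, 48.
3rd diffs: 12, 12, 12 (constant).
Newton forward-difference form: g_n = -8 + (-10)·C(n-1,1) + 12·C(n-1,2) + 12·C(n-1,3).
At n = 11: n-1 = 10, so g_{11} = -8 - 100 + 540 + 1440 = 1872.

1872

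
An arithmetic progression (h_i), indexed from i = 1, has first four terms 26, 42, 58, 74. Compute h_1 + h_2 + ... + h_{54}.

Common difference d = 16.
h_i = 26 + (i - 1)·16.
h_{54} = 874; S = 54·(26 + 874)/2 = 24300.

24300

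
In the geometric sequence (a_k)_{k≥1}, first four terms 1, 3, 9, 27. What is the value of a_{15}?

Common ratio r = 3.
a_k = 1·3^(k-1).
a_{15} = 1·3^14 = 4782969.

4782969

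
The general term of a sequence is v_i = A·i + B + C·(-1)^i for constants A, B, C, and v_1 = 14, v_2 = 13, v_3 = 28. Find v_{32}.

223

Plug in i = 1, 2, 3: A + B - C = 14; 2A + B + C = 13; 3A + B - C = 28.
Subtracting the first from the second: A + 2C = -1.
Subtracting the second from the third: A - 2C = 15.
Solving: C = -4, A = 7, then B = 3.
Therefore v_{32} = 224 + 3 + (-4)·1 = 223.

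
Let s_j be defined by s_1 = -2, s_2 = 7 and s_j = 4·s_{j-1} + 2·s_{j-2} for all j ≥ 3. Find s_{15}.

1484703744

Compute successive terms:
s_3 = 24;  s_4 = 110;  s_5 = 488;  …;  s_{12} = 16854240;  s_{13} = 74992768;  s_{14} = 333679552;  s_{15} = 1484703744.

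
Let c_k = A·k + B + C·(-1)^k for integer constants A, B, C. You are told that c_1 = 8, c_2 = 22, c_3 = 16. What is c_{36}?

158

Write the equations: A + B - C = 8; 2A + B + C = 22; 3A + B - C = 16.
Subtracting the first from the second: A + 2C = 14.
Subtracting the second from the third: A - 2C = -6.
Solving: C = 5, A = 4, then B = 9.
Therefore c_{36} = 144 + 9 + 5·1 = 158.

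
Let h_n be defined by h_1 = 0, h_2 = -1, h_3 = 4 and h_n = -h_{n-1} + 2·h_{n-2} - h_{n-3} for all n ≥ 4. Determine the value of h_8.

Step forward from the initial values:
h_4 = -6;  h_5 = 15;  h_6 = -31;  h_7 = 67;  h_8 = -144.

-144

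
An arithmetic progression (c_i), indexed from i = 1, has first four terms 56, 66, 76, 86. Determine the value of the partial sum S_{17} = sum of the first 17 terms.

Common difference d = 10.
c_i = 56 + (i - 1)·10.
c_{17} = 216; S = 17·(56 + 216)/2 = 2312.

2312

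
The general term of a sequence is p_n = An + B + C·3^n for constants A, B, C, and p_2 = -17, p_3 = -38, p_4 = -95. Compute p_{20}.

Plug in n = 2, 3, 4: 2A + B + 9C = -17; 3A + B + 27C = -38; 4A + B + 81C = -95.
Subtracting the first from the second: A + 18C = -21.
Subtracting the second from the third: A + 54C = -57.
Solving: C = -1, A = -3, then B = -2.
Hence p_{20} = -3·20 + (-2) + (-1)·3486784401 = -3486784463.

-3486784463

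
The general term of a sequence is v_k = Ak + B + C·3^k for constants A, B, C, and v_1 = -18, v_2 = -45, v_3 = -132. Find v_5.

-1206

Write the equations: A + B + 3C = -18; 2A + B + 9C = -45; 3A + B + 27C = -132.
Subtracting the first from the second: A + 6C = -27.
Subtracting the second from the third: A + 18C = -87.
Solving: C = -5, A = 3, then B = -6.
So v_k = 3·k + (-6) + (-5)·3^k; at k=5 this is -1206.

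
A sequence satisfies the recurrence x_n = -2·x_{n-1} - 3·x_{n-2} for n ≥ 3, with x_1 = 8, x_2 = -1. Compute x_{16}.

Iterate the recurrence:
x_3 = -22;  x_4 = 47;  x_5 = -28;  …;  x_{13} = 5852;  x_{14} = -10909;  x_{15} = 4262;  x_{16} = 24203.

24203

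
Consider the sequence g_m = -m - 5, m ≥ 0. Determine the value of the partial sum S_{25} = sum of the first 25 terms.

Over m = 0..24: Σm = 300.
Total = (-1)·300 + (-5)·25 = -425.

-425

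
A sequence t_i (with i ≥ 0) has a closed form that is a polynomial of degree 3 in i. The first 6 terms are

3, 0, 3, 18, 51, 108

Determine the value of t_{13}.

1st diffs: -3, 3, 15, 33, 57.
2nd diffs: 6, 12, 18, 24.
3rd diffs: 6, 6, 6 (constant).
So t_i = i^3 - 4i + 3.
Evaluating at i = 13 gives t_{13} = 2148.

2148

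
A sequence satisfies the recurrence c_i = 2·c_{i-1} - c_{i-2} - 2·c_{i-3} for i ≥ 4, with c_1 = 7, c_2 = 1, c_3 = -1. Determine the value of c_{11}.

647

Step forward from the initial values:
c_4 = -17  c_5 = -35  c_6 = -51  c_7 = -33  c_8 = 55  c_9 = 245  c_{10} = 501  c_{11} = 647.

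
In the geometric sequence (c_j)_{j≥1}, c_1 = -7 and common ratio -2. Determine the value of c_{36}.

240518168576

c_j = (-7)·(-2)^(j-1).
c_{36} = (-7)·(-2)^35 = 240518168576.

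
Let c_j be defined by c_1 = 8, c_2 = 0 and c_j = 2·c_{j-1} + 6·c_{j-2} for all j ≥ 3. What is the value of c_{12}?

3761664

c_3 = 48  c_4 = 96  c_5 = 480  c_6 = 1536  c_7 = 5952  c_8 = 21120  c_9 = 77952  c_{10} = 282624  c_{11} = 1032960  c_{12} = 3761664.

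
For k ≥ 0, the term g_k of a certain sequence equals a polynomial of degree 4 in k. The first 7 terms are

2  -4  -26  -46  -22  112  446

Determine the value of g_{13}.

20984

1st diffs: -6, -22, -20, 24, 134, 334.
2nd diffs: -16, 2, 44, 110, 200.
3rd diffs: 18, 42, 66, 90.
4th diffs: 24, 24, 24 (constant).
So g_k = k^4 - 3k^3 - 6k^2 + 2k + 2.
Evaluating at k = 13 gives g_{13} = 20984.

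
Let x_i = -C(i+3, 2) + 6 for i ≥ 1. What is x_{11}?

C(14, 2) = 91, so x_{11} = -85.

-85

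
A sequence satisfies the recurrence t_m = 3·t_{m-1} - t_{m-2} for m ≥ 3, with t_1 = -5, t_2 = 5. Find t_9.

6820

Compute successive terms:
t_3 = 20, t_4 = 55, t_5 = 145, t_6 = 380, t_7 = 995, t_8 = 2605, t_9 = 6820.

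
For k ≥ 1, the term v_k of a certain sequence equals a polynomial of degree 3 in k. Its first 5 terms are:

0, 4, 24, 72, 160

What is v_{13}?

1st diffs: 4, 20, 48, 88.
2nd diffs: 16, 28, 40.
3rd diffs: 12, 12 (constant).
So v_k = 2k^3 - 4k^2 + 2k.
Evaluating at k = 13 gives v_{13} = 3744.

3744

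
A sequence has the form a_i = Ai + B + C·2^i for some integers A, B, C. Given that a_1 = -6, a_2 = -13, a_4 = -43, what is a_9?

-1050

The three given values yield: A + B + 2C = -6; 2A + B + 4C = -13; 4A + B + 16C = -43.
Subtracting the first from the second: A + 2C = -7.
Subtracting the second from the third: 2A + 12C = -30.
Solving: C = -2, A = -3, then B = 1.
Hence a_9 = -3·9 + 1 + (-2)·512 = -1050.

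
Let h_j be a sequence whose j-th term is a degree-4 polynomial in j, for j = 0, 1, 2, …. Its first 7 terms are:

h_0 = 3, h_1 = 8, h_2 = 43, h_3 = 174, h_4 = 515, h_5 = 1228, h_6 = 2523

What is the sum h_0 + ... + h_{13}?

1st diffs: 5, 35, 131, 341, 713, 1295.
2nd diffs: 30, 96, 210, 372, 582.
3rd diffs: 66, 114, 162, 210.
4th diffs: 48, 48, 48 (constant).
So h_j = 2j^4 - j^3 + 4j^2 + 3.
Continuing: …, 4658, 7939, 12720, 19403, …, h_{13} = 55604.
Summing j = 0..13 (14 terms) gives 173579.

173579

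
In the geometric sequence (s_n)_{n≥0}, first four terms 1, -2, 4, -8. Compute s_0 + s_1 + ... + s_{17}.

-87381

Common ratio r = -2.
s_n = 1·(-2)^(n-0).
S = 1·((-2)^18 - 1)/(-2 - 1) = 1·(262144 - 1)/(-3) = -87381.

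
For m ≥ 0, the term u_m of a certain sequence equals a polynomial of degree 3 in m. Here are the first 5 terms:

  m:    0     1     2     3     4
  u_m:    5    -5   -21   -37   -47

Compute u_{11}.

555

1st diffs: -10, -16, -16, -10.
2nd diffs: -6, 0, 6.
3rd diffs: 6, 6 (constant).
Newton forward-difference form: u_m = 5 + (-10)·C(m,1) + (-6)·C(m,2) + 6·C(m,3).
At m = 11: m = 11, so u_{11} = 5 - 110 - 330 + 990 = 555.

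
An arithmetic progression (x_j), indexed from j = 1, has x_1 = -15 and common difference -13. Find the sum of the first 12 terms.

x_j = -15 + (j - 1)·(-13).
x_{12} = -158; S = 12·(-15 + (-158))/2 = -1038.

-1038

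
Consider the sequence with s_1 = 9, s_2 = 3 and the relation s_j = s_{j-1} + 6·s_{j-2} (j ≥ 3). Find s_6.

Iterate the recurrence:
s_3 = 57, s_4 = 75, s_5 = 417, s_6 = 867.
(Characteristic roots are 3 and -2.)

867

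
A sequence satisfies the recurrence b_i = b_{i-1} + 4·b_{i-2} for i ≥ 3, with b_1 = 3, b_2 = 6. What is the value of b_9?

Iterate the recurrence:
b_3 = 18;  b_4 = 42;  b_5 = 114;  b_6 = 282;  b_7 = 738;  b_8 = 1866;  b_9 = 4818.

4818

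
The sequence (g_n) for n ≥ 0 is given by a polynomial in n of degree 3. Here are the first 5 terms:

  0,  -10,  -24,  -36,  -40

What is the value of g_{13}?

1st diffs: -10, -14, -12, -4.
2nd diffs: -4, 2, 8.
3rd diffs: 6, 6 (constant).
Newton forward-difference form: g_n = (-10)·C(n,1) + (-4)·C(n,2) + 6·C(n,3).
At n = 13: n = 13, so g_{13} = -130 - 312 + 1716 = 1274.

1274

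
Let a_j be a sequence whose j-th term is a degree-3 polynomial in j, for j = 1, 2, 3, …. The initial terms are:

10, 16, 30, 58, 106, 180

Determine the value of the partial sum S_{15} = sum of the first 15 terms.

1st diffs: 6, 14, 28, 48, 74.
2nd diffs: 8, 14, 20, 26.
3rd diffs: 6, 6, 6 (constant).
Newton forward-difference form: a_j = 10 + 6·C(j-1,1) + 8·C(j-1,2) + 6·C(j-1,3).
Continuing: …, 286, 430, 618, 856, …, a_{15} = 3006.
Summing j = 1..15 (15 terms) gives 12610.

12610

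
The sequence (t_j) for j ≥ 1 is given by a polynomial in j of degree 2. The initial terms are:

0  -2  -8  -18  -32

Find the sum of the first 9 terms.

1st diffs: -2, -6, -10, -14.
2nd diffs: -4, -4, -4 (constant).
Newton forward-difference form: t_j = (-2)·C(j-1,1) + (-4)·C(j-1,2).
Continuing: -50, -72, -98, -128.
Summing j = 1..9 (9 terms) gives -408.

-408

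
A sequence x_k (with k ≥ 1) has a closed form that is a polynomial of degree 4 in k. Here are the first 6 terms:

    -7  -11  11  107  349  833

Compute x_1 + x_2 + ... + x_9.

11049

1st diffs: -4, 22, 96, 242, 484.
2nd diffs: 26, 74, 146, 242.
3rd diffs: 48, 72, 96.
4th diffs: 24, 24 (constant).
So x_k = k^4 - 2k^3 - 5k - 1.
Continuing: 1679, 3031, 5057.
Summing k = 1..9 (9 terms) gives 11049.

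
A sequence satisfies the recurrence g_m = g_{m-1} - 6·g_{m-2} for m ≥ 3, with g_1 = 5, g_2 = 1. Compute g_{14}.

Applying the relation repeatedly:
g_3 = -29, g_4 = -35, g_5 = 139, …, g_{11} = 13819, g_{12} = -81011, g_{13} = -163925, g_{14} = 322141.

322141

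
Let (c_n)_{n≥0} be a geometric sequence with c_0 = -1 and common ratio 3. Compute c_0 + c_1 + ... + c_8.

-9841

c_n = (-1)·3^(n-0).
S = (-1)·(3^9 - 1)/(3 - 1) = (-1)·(19683 - 1)/(2) = -9841.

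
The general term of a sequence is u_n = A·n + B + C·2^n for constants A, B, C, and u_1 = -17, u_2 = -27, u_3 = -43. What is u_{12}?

-12343

At n = 1, 2, 3: A + B + 2C = -17; 2A + B + 4C = -27; 3A + B + 8C = -43.
Subtracting the first from the second: A + 2C = -10.
Subtracting the second from the third: A + 4C = -16.
Solving: C = -3, A = -4, then B = -7.
So u_n = -4·n + (-7) + (-3)·2^n; at n=12 this is -12343.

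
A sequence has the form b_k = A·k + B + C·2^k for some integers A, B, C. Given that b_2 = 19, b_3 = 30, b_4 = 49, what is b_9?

1056

The three given values yield: 2A + B + 4C = 19; 3A + B + 8C = 30; 4A + B + 16C = 49.
Subtracting the first from the second: A + 4C = 11.
Subtracting the second from the third: A + 8C = 19.
Solving: C = 2, A = 3, then B = 5.
Therefore b_9 = 27 + 5 + 2·512 = 1056.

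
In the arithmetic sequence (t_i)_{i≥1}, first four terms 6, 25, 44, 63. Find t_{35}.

Common difference d = 19.
t_i = 6 + (i - 1)·19.
t_{35} = 6 + 34·19 = 652.

652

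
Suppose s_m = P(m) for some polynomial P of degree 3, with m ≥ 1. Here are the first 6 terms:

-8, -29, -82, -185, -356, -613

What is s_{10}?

-2861

1st diffs: -21, -53, -103, -171, -257.
2nd diffs: -32, -50, -68, -86.
3rd diffs: -18, -18, -18 (constant).
Newton forward-difference form: s_m = -8 + (-21)·C(m-1,1) + (-32)·C(m-1,2) + (-18)·C(m-1,3).
At m = 10: m-1 = 9, so s_{10} = -8 - 189 - 1152 - 1512 = -2861.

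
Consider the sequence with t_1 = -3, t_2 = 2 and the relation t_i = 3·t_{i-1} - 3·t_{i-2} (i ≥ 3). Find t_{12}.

Iterate the recurrence:
t_3 = 15;  t_4 = 39;  t_5 = 72;  t_6 = 99;  t_7 = 81;  t_8 = -54;  t_9 = -405;  t_{10} = -1053;  t_{11} = -1944;  t_{12} = -2673.

-2673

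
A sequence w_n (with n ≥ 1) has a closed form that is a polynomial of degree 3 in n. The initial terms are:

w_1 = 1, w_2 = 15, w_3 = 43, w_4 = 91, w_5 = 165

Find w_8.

603

1st diffs: 14, 28, 48, 74.
2nd diffs: 14, 20, 26.
3rd diffs: 6, 6 (constant).
Newton forward-difference form: w_n = 1 + 14·C(n-1,1) + 14·C(n-1,2) + 6·C(n-1,3).
At n = 8: n-1 = 7, so w_8 = 1 + 98 + 294 + 210 = 603.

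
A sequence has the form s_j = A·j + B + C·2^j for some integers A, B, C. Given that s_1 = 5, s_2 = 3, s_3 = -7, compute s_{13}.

At j = 1, 2, 3: A + B + 2C = 5; 2A + B + 4C = 3; 3A + B + 8C = -7.
Subtracting the first from the second: A + 2C = -2.
Subtracting the second from the third: A + 4C = -10.
Solving: C = -4, A = 6, then B = 7.
So s_j = 6·j + 7 + (-4)·2^j; at j=13 this is -32683.

-32683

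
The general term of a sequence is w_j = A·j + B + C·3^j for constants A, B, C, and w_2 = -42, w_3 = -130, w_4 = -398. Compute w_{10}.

-295226

Plug in j = 2, 3, 4: 2A + B + 9C = -42; 3A + B + 27C = -130; 4A + B + 81C = -398.
Subtracting the first from the second: A + 18C = -88.
Subtracting the second from the third: A + 54C = -268.
Solving: C = -5, A = 2, then B = -1.
So w_j = 2·j + (-1) + (-5)·3^j; at j=10 this is -295226.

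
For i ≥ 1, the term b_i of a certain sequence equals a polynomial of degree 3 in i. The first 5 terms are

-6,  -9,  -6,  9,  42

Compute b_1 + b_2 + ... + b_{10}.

1785

1st diffs: -3, 3, 15, 33.
2nd diffs: 6, 12, 18.
3rd diffs: 6, 6 (constant).
So b_i = i^3 - 3i^2 - i - 3.
Continuing: …, 99, 186, 309, 474, …, b_{10} = 687.
Summing i = 1..10 (10 terms) gives 1785.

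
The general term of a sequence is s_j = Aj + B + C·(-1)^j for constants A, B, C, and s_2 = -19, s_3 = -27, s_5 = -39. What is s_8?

-55

The three given values yield: 2A + B + C = -19; 3A + B - C = -27; 5A + B - C = -39.
Subtracting the first from the second: A - 2C = -8.
Subtracting the second from the third: 2A = -12.
Solving: C = 1, A = -6, then B = -8.
Hence s_8 = -6·8 + (-8) + 1·1 = -55.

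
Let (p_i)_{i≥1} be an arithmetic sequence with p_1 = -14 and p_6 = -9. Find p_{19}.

Common difference d = (-9 - (-14)) / (6 - 1) = 1.
p_i = -14 + (i - 1)·1.
p_{19} = -14 + 18·1 = 4.

4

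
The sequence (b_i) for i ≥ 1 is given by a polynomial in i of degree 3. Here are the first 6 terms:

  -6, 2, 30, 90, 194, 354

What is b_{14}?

1st diffs: 8, 28, 60, 104, 160.
2nd diffs: 20, 32, 44, 56.
3rd diffs: 12, 12, 12 (constant).
So b_i = 2i^3 - 2i^2 - 6.
Evaluating at i = 14 gives b_{14} = 5090.

5090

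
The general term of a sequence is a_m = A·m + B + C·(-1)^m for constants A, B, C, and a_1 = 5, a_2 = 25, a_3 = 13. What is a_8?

49

At m = 1, 2, 3: A + B - C = 5; 2A + B + C = 25; 3A + B - C = 13.
Subtracting the first from the second: A + 2C = 20.
Subtracting the second from the third: A - 2C = -12.
Solving: C = 8, A = 4, then B = 9.
So a_m = 4·m + 9 + 8·(-1)^m; at m=8 this is 49.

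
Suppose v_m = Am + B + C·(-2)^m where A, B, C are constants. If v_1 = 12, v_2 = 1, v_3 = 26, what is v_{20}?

-2097125

Write the equations: A + B - 2C = 12; 2A + B + 4C = 1; 3A + B - 8C = 26.
Subtracting the first from the second: A + 6C = -11.
Subtracting the second from the third: A - 12C = 25.
Solving: C = -2, A = 1, then B = 7.
Hence v_{20} = 1·20 + 7 + (-2)·1048576 = -2097125.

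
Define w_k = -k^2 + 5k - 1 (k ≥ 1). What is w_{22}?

-375

w_{22} = -1·22^2 + 5·22 - 1 = -375.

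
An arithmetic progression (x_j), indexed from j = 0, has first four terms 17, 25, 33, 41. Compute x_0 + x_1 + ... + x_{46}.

Common difference d = 8.
x_j = 17 + (j - 0)·8.
x_{46} = 385; S = 47·(17 + 385)/2 = 9447.

9447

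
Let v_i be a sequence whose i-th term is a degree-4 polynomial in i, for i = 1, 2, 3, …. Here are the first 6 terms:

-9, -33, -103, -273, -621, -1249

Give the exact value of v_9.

-6193

1st diffs: -24, -70, -170, -348, -628.
2nd diffs: -46, -100, -178, -280.
3rd diffs: -54, -78, -102.
4th diffs: -24, -24 (constant).
So v_i = -i^4 + i^3 - 4i^2 - 4i - 1.
Evaluating at i = 9 gives v_9 = -6193.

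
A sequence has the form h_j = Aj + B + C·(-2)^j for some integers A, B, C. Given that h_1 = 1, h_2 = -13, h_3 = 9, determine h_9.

1005

At j = 1, 2, 3: A + B - 2C = 1; 2A + B + 4C = -13; 3A + B - 8C = 9.
Subtracting the first from the second: A + 6C = -14.
Subtracting the second from the third: A - 12C = 22.
Solving: C = -2, A = -2, then B = -1.
Hence h_9 = -2·9 + (-1) + (-2)·(-512) = 1005.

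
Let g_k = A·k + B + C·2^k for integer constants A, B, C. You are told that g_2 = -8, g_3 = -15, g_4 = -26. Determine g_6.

-80

Plug in k = 2, 3, 4: 2A + B + 4C = -8; 3A + B + 8C = -15; 4A + B + 16C = -26.
Subtracting the first from the second: A + 4C = -7.
Subtracting the second from the third: A + 8C = -11.
Solving: C = -1, A = -3, then B = 2.
Therefore g_6 = -18 + 2 + (-1)·64 = -80.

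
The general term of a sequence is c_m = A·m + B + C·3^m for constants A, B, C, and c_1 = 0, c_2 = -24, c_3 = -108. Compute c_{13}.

-7971528

The three given values yield: A + B + 3C = 0; 2A + B + 9C = -24; 3A + B + 27C = -108.
Subtracting the first from the second: A + 6C = -24.
Subtracting the second from the third: A + 18C = -84.
Solving: C = -5, A = 6, then B = 9.
Therefore c_{13} = 78 + 9 + (-5)·1594323 = -7971528.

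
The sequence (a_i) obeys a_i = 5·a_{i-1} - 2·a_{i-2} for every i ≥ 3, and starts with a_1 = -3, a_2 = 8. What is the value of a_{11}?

8812546

Compute successive terms:
a_3 = 46  a_4 = 214  a_5 = 978  a_6 = 4462  a_7 = 20354  a_8 = 92846  a_9 = 423522  a_{10} = 1931918  a_{11} = 8812546.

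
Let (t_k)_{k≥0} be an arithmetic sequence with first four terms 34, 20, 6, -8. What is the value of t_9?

-92

Common difference d = -14.
t_k = 34 + (k - 0)·(-14).
t_9 = 34 + 9·(-14) = -92.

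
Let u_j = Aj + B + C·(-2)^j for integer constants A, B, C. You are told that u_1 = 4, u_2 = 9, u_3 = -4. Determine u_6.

The three given values yield: A + B - 2C = 4; 2A + B + 4C = 9; 3A + B - 8C = -4.
Subtracting the first from the second: A + 6C = 5.
Subtracting the second from the third: A - 12C = -13.
Solving: C = 1, A = -1, then B = 7.
Therefore u_6 = -6 + 7 + 1·64 = 65.

65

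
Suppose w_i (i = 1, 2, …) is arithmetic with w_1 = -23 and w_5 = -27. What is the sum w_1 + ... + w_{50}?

-2375

Common difference d = (-27 - (-23)) / (5 - 1) = -1.
w_i = -23 + (i - 1)·(-1).
w_{50} = -72; S = 50·(-23 + (-72))/2 = -2375.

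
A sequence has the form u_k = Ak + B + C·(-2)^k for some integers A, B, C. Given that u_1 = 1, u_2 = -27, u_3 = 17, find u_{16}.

At k = 1, 2, 3: A + B - 2C = 1; 2A + B + 4C = -27; 3A + B - 8C = 17.
Subtracting the first from the second: A + 6C = -28.
Subtracting the second from the third: A - 12C = 44.
Solving: C = -4, A = -4, then B = -3.
Therefore u_{16} = -64 + (-3) + (-4)·65536 = -262211.

-262211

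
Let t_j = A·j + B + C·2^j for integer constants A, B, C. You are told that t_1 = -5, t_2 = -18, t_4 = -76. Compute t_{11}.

The three given values yield: A + B + 2C = -5; 2A + B + 4C = -18; 4A + B + 16C = -76.
Subtracting the first from the second: A + 2C = -13.
Subtracting the second from the third: 2A + 12C = -58.
Solving: C = -4, A = -5, then B = 8.
So t_j = -5·j + 8 + (-4)·2^j; at j=11 this is -8239.

-8239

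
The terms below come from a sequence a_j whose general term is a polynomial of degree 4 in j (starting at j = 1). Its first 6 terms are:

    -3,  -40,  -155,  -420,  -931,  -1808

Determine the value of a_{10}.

1st diffs: -37, -115, -265, -511, -877.
2nd diffs: -78, -150, -246, -366.
3rd diffs: -72, -96, -120.
4th diffs: -24, -24 (constant).
So a_j = -j^4 - 2j^3 - 2j^2 - 2j + 4.
Evaluating at j = 10 gives a_{10} = -12216.

-12216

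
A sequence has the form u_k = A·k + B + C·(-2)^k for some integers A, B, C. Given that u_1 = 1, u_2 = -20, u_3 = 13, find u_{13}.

Plug in k = 1, 2, 3: A + B - 2C = 1; 2A + B + 4C = -20; 3A + B - 8C = 13.
Subtracting the first from the second: A + 6C = -21.
Subtracting the second from the third: A - 12C = 33.
Solving: C = -3, A = -3, then B = -2.
Therefore u_{13} = -39 + (-2) + (-3)·(-8192) = 24535.

24535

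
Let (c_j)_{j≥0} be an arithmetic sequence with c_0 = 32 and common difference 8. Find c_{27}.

c_j = 32 + (j - 0)·8.
c_{27} = 32 + 27·8 = 248.

248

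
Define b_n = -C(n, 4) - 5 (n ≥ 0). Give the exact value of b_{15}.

-1370

C(15, 4) = 1365, so b_{15} = -1370.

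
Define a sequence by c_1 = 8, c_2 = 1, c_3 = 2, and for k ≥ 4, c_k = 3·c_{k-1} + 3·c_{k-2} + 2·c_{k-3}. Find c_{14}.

17608363

Applying the relation repeatedly:
c_4 = 25; c_5 = 83; c_6 = 328; …; c_{11} = 296711; c_{12} = 1157344; c_{13} = 4514303; c_{14} = 17608363.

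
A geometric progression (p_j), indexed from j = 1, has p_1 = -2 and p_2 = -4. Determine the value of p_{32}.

-4294967296

Common ratio r = 2.
p_j = (-2)·2^(j-1).
p_{32} = (-2)·2^31 = -4294967296.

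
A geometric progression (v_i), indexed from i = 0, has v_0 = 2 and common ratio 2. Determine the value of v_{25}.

v_i = 2·2^(i-0).
v_{25} = 2·2^25 = 67108864.

67108864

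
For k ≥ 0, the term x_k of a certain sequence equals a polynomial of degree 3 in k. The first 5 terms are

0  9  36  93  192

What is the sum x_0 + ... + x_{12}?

14430

1st diffs: 9, 27, 57, 99.
2nd diffs: 18, 30, 42.
3rd diffs: 12, 12 (constant).
Newton forward-difference form: x_k = 9·C(k,1) + 18·C(k,2) + 12·C(k,3).
Continuing: …, 345, 564, 861, 1248, …, x_{12} = 3936.
Summing k = 0..12 (13 terms) gives 14430.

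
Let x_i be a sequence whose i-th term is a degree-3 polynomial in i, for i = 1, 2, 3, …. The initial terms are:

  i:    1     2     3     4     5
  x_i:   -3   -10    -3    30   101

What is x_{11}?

1997

1st diffs: -7, 7, 33, 71.
2nd diffs: 14, 26, 38.
3rd diffs: 12, 12 (constant).
Newton forward-difference form: x_i = -3 + (-7)·C(i-1,1) + 14·C(i-1,2) + 12·C(i-1,3).
At i = 11: i-1 = 10, so x_{11} = -3 - 70 + 630 + 1440 = 1997.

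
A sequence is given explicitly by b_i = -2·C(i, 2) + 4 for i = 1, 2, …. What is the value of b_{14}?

-178

C(14, 2) = 91, so b_{14} = -178.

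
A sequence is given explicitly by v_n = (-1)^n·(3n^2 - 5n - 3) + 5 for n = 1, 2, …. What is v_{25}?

(-1)^25 = -1; 3n^2 - 5n - 3 at n=25 is 1747; so v_{25} = -1742.

-1742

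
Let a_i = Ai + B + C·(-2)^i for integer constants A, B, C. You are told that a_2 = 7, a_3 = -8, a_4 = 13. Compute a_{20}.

1048525

Plug in i = 2, 3, 4: 2A + B + 4C = 7; 3A + B - 8C = -8; 4A + B + 16C = 13.
Subtracting the first from the second: A - 12C = -15.
Subtracting the second from the third: A + 24C = 21.
Solving: C = 1, A = -3, then B = 9.
Therefore a_{20} = -60 + 9 + 1·1048576 = 1048525.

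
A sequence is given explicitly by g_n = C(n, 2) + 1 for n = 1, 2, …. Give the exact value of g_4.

C(4, 2) = 6, so g_4 = 7.

7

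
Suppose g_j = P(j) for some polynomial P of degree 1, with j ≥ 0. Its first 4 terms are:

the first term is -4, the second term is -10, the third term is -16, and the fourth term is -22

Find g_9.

-58

1st diffs: -6, -6, -6 (constant).
So g_j = -6j - 4.
Evaluating at j = 9 gives g_9 = -58.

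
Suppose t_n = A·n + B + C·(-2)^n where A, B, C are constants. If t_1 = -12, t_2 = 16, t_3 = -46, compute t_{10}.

5100

Write the equations: A + B - 2C = -12; 2A + B + 4C = 16; 3A + B - 8C = -46.
Subtracting the first from the second: A + 6C = 28.
Subtracting the second from the third: A - 12C = -62.
Solving: C = 5, A = -2, then B = 0.
Hence t_{10} = -2·10 + 0 + 5·1024 = 5100.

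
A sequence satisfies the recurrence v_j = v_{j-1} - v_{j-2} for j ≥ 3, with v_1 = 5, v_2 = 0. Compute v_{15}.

v_3 = -5  v_4 = -5  v_5 = 0  …  v_{12} = 5  v_{13} = 5  v_{14} = 0  v_{15} = -5.

-5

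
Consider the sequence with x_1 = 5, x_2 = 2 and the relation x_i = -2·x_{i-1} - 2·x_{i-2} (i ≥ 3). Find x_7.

56

Compute successive terms:
x_3 = -14  x_4 = 24  x_5 = -20  x_6 = -8  x_7 = 56.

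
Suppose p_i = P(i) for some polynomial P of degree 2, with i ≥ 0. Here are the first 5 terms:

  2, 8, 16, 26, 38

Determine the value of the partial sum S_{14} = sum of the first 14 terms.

1302

1st diffs: 6, 8, 10, 12.
2nd diffs: 2, 2, 2 (constant).
Newton forward-difference form: p_i = 2 + 6·C(i,1) + 2·C(i,2).
Continuing: …, 52, 68, 86, 106, …, p_{13} = 236.
Summing i = 0..13 (14 terms) gives 1302.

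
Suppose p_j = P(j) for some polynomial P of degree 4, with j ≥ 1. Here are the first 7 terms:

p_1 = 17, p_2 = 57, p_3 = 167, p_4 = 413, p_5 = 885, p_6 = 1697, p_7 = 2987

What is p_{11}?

16527

1st diffs: 40, 110, 246, 472, 812, 1290.
2nd diffs: 70, 136, 226, 340, 478.
3rd diffs: 66, 90, 114, 138.
4th diffs: 24, 24, 24 (constant).
So p_j = j^4 + j^3 + 4j^2 + 6j + 5.
Evaluating at j = 11 gives p_{11} = 16527.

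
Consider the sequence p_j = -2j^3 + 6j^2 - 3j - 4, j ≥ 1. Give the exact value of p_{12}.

p_{12} = -2·12^3 + 6·12^2 - 3·12 - 4 = -2632.

-2632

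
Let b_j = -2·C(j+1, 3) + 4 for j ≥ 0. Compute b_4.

C(5, 3) = 10, so b_4 = -16.

-16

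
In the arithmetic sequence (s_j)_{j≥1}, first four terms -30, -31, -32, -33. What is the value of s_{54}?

Common difference d = -1.
s_j = -30 + (j - 1)·(-1).
s_{54} = -30 + 53·(-1) = -83.

-83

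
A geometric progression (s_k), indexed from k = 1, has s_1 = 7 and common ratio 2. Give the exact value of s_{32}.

s_k = 7·2^(k-1).
s_{32} = 7·2^31 = 15032385536.

15032385536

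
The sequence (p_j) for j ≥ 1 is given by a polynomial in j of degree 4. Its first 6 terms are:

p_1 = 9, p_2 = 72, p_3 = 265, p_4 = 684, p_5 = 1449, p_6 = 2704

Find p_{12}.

31612

1st diffs: 63, 193, 419, 765, 1255.
2nd diffs: 130, 226, 346, 490.
3rd diffs: 96, 120, 144.
4th diffs: 24, 24 (constant).
Newton forward-difference form: p_j = 9 + 63·C(j-1,1) + 130·C(j-1,2) + 96·C(j-1,3) + 24·C(j-1,4).
At j = 12: j-1 = 11, so p_{12} = 9 + 693 + 7150 + 15840 + 7920 = 31612.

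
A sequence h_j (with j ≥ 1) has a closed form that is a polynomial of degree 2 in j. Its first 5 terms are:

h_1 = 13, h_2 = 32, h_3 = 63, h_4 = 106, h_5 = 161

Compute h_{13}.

1st diffs: 19, 31, 43, 55.
2nd diffs: 12, 12, 12 (constant).
Newton forward-difference form: h_j = 13 + 19·C(j-1,1) + 12·C(j-1,2).
At j = 13: j-1 = 12, so h_{13} = 13 + 228 + 792 = 1033.

1033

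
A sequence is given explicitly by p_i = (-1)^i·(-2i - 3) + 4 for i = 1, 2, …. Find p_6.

(-1)^6 = 1; -2i - 3 at i=6 is -15; so p_6 = -11.

-11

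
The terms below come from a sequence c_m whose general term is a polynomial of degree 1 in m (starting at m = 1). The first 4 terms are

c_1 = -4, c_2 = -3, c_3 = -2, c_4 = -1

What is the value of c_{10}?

5

1st diffs: 1, 1, 1 (constant).
So c_m = m - 5.
Evaluating at m = 10 gives c_{10} = 5.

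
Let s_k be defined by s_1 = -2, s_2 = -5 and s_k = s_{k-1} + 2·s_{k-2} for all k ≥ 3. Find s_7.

Compute successive terms:
s_3 = -9  s_4 = -19  s_5 = -37  s_6 = -75  s_7 = -149.
(Characteristic roots are 2 and -1.)

-149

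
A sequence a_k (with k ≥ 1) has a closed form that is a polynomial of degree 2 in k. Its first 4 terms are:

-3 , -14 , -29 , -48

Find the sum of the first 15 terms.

1st diffs: -11, -15, -19.
2nd diffs: -4, -4 (constant).
So a_k = -2k^2 - 5k + 4.
Continuing: …, -71, -98, -129, -164, …, a_{15} = -521.
Summing k = 1..15 (15 terms) gives -3020.

-3020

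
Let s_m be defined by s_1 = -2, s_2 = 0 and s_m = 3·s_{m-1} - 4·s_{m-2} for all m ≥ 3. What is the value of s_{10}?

Iterate the recurrence:
s_3 = 8;  s_4 = 24;  s_5 = 40;  s_6 = 24;  s_7 = -88;  s_8 = -360;  s_9 = -728;  s_{10} = -744.

-744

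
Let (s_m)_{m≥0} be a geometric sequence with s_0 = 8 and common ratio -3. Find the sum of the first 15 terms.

28697816

s_m = 8·(-3)^(m-0).
S = 8·((-3)^15 - 1)/(-3 - 1) = 8·(-14348907 - 1)/(-4) = 28697816.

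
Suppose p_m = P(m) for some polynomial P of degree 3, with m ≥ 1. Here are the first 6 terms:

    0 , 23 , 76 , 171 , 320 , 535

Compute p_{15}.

1st diffs: 23, 53, 95, 149, 215.
2nd diffs: 30, 42, 54, 66.
3rd diffs: 12, 12, 12 (constant).
Newton forward-difference form: p_m = 23·C(m-1,1) + 30·C(m-1,2) + 12·C(m-1,3).
At m = 15: m-1 = 14, so p_{15} = 322 + 2730 + 4368 = 7420.

7420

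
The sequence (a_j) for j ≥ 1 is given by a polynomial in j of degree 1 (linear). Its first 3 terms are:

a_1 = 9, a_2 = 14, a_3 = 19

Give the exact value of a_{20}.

104

1st diffs: 5, 5 (constant).
So a_j = 5j + 4.
Evaluating at j = 20 gives a_{20} = 104.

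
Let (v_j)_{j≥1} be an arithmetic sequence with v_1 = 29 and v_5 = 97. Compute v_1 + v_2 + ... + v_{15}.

2220

Common difference d = (97 - 29) / (5 - 1) = 17.
v_j = 29 + (j - 1)·17.
v_{15} = 267; S = 15·(29 + 267)/2 = 2220.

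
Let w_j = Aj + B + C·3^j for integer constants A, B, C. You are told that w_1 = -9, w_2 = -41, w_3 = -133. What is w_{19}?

The three given values yield: A + B + 3C = -9; 2A + B + 9C = -41; 3A + B + 27C = -133.
Subtracting the first from the second: A + 6C = -32.
Subtracting the second from the third: A + 18C = -92.
Solving: C = -5, A = -2, then B = 8.
So w_j = -2·j + 8 + (-5)·3^j; at j=19 this is -5811307365.

-5811307365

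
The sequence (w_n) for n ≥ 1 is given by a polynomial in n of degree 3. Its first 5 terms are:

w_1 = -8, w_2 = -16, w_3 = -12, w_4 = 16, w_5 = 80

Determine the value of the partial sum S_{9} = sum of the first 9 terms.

2160

1st diffs: -8, 4, 28, 64.
2nd diffs: 12, 24, 36.
3rd diffs: 12, 12 (constant).
So w_n = 2n^3 - 6n^2 - 4n.
Continuing: 192, 364, 608, 936.
Summing n = 1..9 (9 terms) gives 2160.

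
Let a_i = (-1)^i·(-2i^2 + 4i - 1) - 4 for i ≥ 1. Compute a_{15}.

387

(-1)^15 = -1; -2i^2 + 4i - 1 at i=15 is -391; so a_{15} = 387.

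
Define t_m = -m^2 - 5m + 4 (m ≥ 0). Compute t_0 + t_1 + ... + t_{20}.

Over m = 0..20: Σm = 210, Σm² = 2870.
Total = (-1)·2870 + (-5)·210 + (4)·21 = -3836.

-3836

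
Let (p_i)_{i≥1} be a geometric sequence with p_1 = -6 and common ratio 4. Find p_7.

p_i = (-6)·4^(i-1).
p_7 = (-6)·4^6 = -24576.

-24576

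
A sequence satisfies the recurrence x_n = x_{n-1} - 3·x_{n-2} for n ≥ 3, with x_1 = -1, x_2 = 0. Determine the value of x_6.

Compute successive terms:
x_3 = 3; x_4 = 3; x_5 = -6; x_6 = -15.

-15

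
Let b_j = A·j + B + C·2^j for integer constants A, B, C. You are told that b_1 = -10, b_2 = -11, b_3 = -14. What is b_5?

Plug in j = 1, 2, 3: A + B + 2C = -10; 2A + B + 4C = -11; 3A + B + 8C = -14.
Subtracting the first from the second: A + 2C = -1.
Subtracting the second from the third: A + 4C = -3.
Solving: C = -1, A = 1, then B = -9.
So b_j = 1·j + (-9) + (-1)·2^j; at j=5 this is -36.

-36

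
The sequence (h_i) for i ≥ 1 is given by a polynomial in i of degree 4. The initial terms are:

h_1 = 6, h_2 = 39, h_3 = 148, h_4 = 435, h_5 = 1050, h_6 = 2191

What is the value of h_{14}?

69855

1st diffs: 33, 109, 287, 615, 1141.
2nd diffs: 76, 178, 328, 526.
3rd diffs: 102, 150, 198.
4th diffs: 48, 48 (constant).
Newton forward-difference form: h_i = 6 + 33·C(i-1,1) + 76·C(i-1,2) + 102·C(i-1,3) + 48·C(i-1,4).
At i = 14: i-1 = 13, so h_{14} = 6 + 429 + 5928 + 29172 + 34320 = 69855.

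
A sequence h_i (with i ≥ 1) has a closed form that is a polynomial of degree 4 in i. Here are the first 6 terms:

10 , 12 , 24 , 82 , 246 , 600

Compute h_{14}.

28272

1st diffs: 2, 12, 58, 164, 354.
2nd diffs: 10, 46, 106, 190.
3rd diffs: 36, 60, 84.
4th diffs: 24, 24 (constant).
Newton forward-difference form: h_i = 10 + 2·C(i-1,1) + 10·C(i-1,2) + 36·C(i-1,3) + 24·C(i-1,4).
At i = 14: i-1 = 13, so h_{14} = 10 + 26 + 780 + 10296 + 17160 = 28272.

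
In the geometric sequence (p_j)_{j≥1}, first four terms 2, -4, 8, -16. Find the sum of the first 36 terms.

Common ratio r = -2.
p_j = 2·(-2)^(j-1).
S = 2·((-2)^36 - 1)/(-2 - 1) = 2·(68719476736 - 1)/(-3) = -45812984490.

-45812984490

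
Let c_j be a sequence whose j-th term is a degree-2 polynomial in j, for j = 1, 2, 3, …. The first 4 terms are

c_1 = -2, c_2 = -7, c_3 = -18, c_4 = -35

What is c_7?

1st diffs: -5, -11, -17.
2nd diffs: -6, -6 (constant).
So c_j = -3j^2 + 4j - 3.
Evaluating at j = 7 gives c_7 = -122.

-122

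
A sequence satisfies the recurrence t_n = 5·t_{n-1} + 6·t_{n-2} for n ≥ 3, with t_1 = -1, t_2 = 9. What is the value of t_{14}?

Compute successive terms:
t_3 = 39, t_4 = 249, t_5 = 1479, …, t_{11} = 69104199, t_{12} = 414625209, t_{13} = 2487751239, t_{14} = 14926507449.
(Characteristic roots are 6 and -1.)

14926507449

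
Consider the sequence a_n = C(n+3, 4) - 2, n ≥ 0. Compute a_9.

C(12, 4) = 495, so a_9 = 493.

493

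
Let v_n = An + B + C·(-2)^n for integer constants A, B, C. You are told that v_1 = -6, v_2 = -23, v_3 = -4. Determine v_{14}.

Write the equations: A + B - 2C = -6; 2A + B + 4C = -23; 3A + B - 8C = -4.
Subtracting the first from the second: A + 6C = -17.
Subtracting the second from the third: A - 12C = 19.
Solving: C = -2, A = -5, then B = -5.
So v_n = -5·n + (-5) + (-2)·(-2)^n; at n=14 this is -32843.

-32843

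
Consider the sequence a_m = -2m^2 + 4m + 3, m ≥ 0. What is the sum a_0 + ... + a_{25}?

-9672

Over m = 0..25: Σm = 325, Σm² = 5525.
Total = (-2)·5525 + (4)·325 + (3)·26 = -9672.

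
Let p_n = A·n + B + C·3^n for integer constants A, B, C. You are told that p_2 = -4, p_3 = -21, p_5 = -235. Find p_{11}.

-177133

Write the equations: 2A + B + 9C = -4; 3A + B + 27C = -21; 5A + B + 243C = -235.
Subtracting the first from the second: A + 18C = -17.
Subtracting the second from the third: 2A + 216C = -214.
Solving: C = -1, A = 1, then B = 3.
Therefore p_{11} = 11 + 3 + (-1)·177147 = -177133.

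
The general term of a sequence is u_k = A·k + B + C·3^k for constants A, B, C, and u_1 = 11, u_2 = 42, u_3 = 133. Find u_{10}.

295250

The three given values yield: A + B + 3C = 11; 2A + B + 9C = 42; 3A + B + 27C = 133.
Subtracting the first from the second: A + 6C = 31.
Subtracting the second from the third: A + 18C = 91.
Solving: C = 5, A = 1, then B = -5.
Therefore u_{10} = 10 + (-5) + 5·59049 = 295250.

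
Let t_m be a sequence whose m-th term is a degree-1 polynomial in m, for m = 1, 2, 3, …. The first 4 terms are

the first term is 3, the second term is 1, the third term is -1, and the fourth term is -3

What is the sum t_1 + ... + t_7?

1st diffs: -2, -2, -2 (constant).
So t_m = -2m + 5.
Continuing: -5, -7, -9.
Summing m = 1..7 (7 terms) gives -21.

-21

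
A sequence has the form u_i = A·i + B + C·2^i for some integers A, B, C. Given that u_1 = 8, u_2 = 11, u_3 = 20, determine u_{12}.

Write the equations: A + B + 2C = 8; 2A + B + 4C = 11; 3A + B + 8C = 20.
Subtracting the first from the second: A + 2C = 3.
Subtracting the second from the third: A + 4C = 9.
Solving: C = 3, A = -3, then B = 5.
Hence u_{12} = -3·12 + 5 + 3·4096 = 12257.

12257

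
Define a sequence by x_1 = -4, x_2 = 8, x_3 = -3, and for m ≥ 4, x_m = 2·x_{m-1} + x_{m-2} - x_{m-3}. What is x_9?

Compute successive terms:
x_4 = 6, x_5 = 1, x_6 = 11, x_7 = 17, x_8 = 44, x_9 = 94.

94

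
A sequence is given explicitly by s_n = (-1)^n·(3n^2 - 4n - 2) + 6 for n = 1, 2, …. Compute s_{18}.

(-1)^18 = 1; 3n^2 - 4n - 2 at n=18 is 898; so s_{18} = 904.

904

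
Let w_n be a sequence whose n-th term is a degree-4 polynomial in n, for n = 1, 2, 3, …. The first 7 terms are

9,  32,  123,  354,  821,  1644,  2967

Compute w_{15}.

1st diffs: 23, 91, 231, 467, 823, 1323.
2nd diffs: 68, 140, 236, 356, 500.
3rd diffs: 72, 96, 120, 144.
4th diffs: 24, 24, 24 (constant).
So w_n = n^4 + 2n^3 - 3n^2 + 3n + 6.
Evaluating at n = 15 gives w_{15} = 56751.

56751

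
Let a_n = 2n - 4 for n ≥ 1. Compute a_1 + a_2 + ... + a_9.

54

Over n = 1..9: Σn = 45.
Total = (2)·45 + (-4)·9 = 54.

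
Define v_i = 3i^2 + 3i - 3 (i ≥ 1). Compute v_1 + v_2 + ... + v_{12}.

2148

Over i = 1..12: Σi = 78, Σi² = 650.
Total = (3)·650 + (3)·78 + (-3)·12 = 2148.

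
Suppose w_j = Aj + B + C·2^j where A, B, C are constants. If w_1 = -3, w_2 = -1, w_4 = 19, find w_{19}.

1048533

The three given values yield: A + B + 2C = -3; 2A + B + 4C = -1; 4A + B + 16C = 19.
Subtracting the first from the second: A + 2C = 2.
Subtracting the second from the third: 2A + 12C = 20.
Solving: C = 2, A = -2, then B = -5.
Therefore w_{19} = -38 + (-5) + 2·524288 = 1048533.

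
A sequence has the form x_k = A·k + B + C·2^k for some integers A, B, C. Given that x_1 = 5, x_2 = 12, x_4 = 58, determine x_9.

Write the equations: A + B + 2C = 5; 2A + B + 4C = 12; 4A + B + 16C = 58.
Subtracting the first from the second: A + 2C = 7.
Subtracting the second from the third: 2A + 12C = 46.
Solving: C = 4, A = -1, then B = -2.
Therefore x_9 = -9 + (-2) + 4·512 = 2037.

2037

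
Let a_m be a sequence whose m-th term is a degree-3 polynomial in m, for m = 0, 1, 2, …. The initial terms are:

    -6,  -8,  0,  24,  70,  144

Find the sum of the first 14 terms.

1st diffs: -2, 8, 24, 46, 74.
2nd diffs: 10, 16, 22, 28.
3rd diffs: 6, 6, 6 (constant).
Newton forward-difference form: a_m = -6 + (-2)·C(m,1) + 10·C(m,2) + 6·C(m,3).
Continuing: …, 252, 400, 594, 840, …, a_{13} = 2464.
Summing m = 0..13 (14 terms) gives 9380.

9380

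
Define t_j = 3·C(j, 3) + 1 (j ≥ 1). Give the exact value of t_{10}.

361

C(10, 3) = 120, so t_{10} = 361.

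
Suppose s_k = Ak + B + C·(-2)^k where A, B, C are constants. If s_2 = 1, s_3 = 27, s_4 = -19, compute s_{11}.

Plug in k = 2, 3, 4: 2A + B + 4C = 1; 3A + B - 8C = 27; 4A + B + 16C = -19.
Subtracting the first from the second: A - 12C = 26.
Subtracting the second from the third: A + 24C = -46.
Solving: C = -2, A = 2, then B = 5.
Therefore s_{11} = 22 + 5 + (-2)·(-2048) = 4123.

4123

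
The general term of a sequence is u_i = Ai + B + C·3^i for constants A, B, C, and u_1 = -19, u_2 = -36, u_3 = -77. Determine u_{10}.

Plug in i = 1, 2, 3: A + B + 3C = -19; 2A + B + 9C = -36; 3A + B + 27C = -77.
Subtracting the first from the second: A + 6C = -17.
Subtracting the second from the third: A + 18C = -41.
Solving: C = -2, A = -5, then B = -8.
So u_i = -5·i + (-8) + (-2)·3^i; at i=10 this is -118156.

-118156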